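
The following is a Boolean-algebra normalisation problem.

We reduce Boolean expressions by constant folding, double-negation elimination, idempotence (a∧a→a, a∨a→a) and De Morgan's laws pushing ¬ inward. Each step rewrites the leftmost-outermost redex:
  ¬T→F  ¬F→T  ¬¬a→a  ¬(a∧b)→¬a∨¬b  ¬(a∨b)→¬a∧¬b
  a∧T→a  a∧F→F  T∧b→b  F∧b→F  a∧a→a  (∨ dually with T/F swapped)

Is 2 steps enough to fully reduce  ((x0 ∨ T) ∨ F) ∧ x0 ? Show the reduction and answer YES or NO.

  start: ((x0 ∨ T) ∨ F) ∧ x0
  →1  (x0 ∨ T) ∧ x0
  →2  T ∧ x0

Answer: NO — after 2 steps the term is T ∧ x0, not yet normal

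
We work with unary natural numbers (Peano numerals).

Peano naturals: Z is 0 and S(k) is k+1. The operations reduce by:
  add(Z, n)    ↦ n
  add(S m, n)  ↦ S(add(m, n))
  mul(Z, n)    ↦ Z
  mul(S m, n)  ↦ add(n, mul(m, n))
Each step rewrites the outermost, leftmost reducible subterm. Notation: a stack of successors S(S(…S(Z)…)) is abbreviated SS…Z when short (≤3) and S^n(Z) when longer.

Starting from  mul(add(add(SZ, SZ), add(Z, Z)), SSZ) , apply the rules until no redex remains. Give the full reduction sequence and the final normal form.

  start: mul(add(add(SZ, SZ), add(Z, Z)), SSZ)
  →1  mul(add(S(add(Z, SZ)), add(Z, Z)), SSZ)
  →2  mul(S(add(add(Z, SZ), add(Z, Z))), SSZ)
  →3  add(SSZ, mul(add(add(Z, SZ), add(Z, Z)), SSZ))
  →4  S(add(SZ, mul(add(add(Z, SZ), add(Z, Z)), SSZ)))
  →5  S(S(add(Z, mul(add(add(Z, SZ), add(Z, Z)), SSZ))))
  →6  S(S(mul(add(add(Z, SZ), add(Z, Z)), SSZ)))
  →7  S(S(mul(add(SZ, add(Z, Z)), SSZ)))
  →8  S(S(mul(S(add(Z, add(Z, Z))), SSZ)))
  →9  S(S(add(SSZ, mul(add(Z, add(Z, Z)), SSZ))))
  →10  S(S(S(add(SZ, mul(add(Z, add(Z, Z)), SSZ)))))
  →11  S(S(S(S(add(Z, mul(add(Z, add(Z, Z)), SSZ))))))
  →12  S(S(S(S(mul(add(Z, add(Z, Z)), SSZ)))))
  →13  S(S(S(S(mul(add(Z, Z), SSZ)))))
  →14  S(S(S(S(mul(Z, SSZ)))))
  →15  S^4(Z)

Answer: normal form = S^4(Z)  (in 15 steps)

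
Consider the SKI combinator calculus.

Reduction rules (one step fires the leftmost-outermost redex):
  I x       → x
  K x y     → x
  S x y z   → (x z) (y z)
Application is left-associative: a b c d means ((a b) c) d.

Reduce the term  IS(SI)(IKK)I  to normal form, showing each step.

  start: IS(SI)(IKK)I
  step 1: S(SI)(IKK)I
  step 2: SII(IKKI)
  step 3: I(IKKI)(I(IKKI))
  step 4: IKKI(I(IKKI))
  step 5: KKI(I(IKKI))
  step 6: K(I(IKKI))
  step 7: K(IKKI)
  step 8: K(KKI)
  step 9: KK

Answer: normal form = KK  (in 9 steps)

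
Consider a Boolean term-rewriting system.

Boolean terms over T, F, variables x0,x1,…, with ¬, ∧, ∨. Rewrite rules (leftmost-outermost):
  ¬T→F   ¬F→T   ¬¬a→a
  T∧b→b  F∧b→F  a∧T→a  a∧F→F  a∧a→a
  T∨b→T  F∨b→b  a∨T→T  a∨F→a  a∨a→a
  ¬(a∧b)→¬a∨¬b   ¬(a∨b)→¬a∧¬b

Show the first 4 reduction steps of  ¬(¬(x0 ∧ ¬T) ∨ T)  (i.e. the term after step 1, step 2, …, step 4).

Answer: after 4 steps: F ∧ ¬T

Derivation:
  start: ¬(¬(x0 ∧ ¬T) ∨ T)
  [1] ¬¬(x0 ∧ ¬T) ∧ ¬T
  [2] (x0 ∧ ¬T) ∧ ¬T
  [3] (x0 ∧ F) ∧ ¬T
  [4] F ∧ ¬T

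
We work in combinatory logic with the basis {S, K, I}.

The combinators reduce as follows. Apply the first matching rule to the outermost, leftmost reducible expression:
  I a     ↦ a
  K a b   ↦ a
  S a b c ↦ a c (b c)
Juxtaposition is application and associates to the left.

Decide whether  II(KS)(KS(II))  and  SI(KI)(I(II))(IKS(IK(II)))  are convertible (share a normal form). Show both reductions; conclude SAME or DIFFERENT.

Term A:
  start: II(KS)(KS(II))
  →1  I(KS)(KS(II))
  →2  KS(KS(II))
  →3  S

Term B:
  start: SI(KI)(I(II))(IKS(IK(II)))
  →1  I(I(II))(KI(I(II)))(IKS(IK(II)))
  →2  I(II)(KI(I(II)))(IKS(IK(II)))
  →3  II(KI(I(II)))(IKS(IK(II)))
  →4  I(KI(I(II)))(IKS(IK(II)))
  →5  KI(I(II))(IKS(IK(II)))
  →6  I(IKS(IK(II)))
  →7  IKS(IK(II))
  →8  KS(IK(II))
  →9  S

Answer: SAME — A ⇓ S, B ⇓ S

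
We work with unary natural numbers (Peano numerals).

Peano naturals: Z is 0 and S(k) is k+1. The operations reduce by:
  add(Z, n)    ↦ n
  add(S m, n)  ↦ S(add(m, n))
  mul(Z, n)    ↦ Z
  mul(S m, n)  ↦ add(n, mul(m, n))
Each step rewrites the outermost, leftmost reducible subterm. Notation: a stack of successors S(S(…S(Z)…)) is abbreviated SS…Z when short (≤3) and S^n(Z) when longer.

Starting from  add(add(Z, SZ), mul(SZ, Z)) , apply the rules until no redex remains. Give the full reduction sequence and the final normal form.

Answer: normal form = SZ  (in 6 steps)

Working:
  start: add(add(Z, SZ), mul(SZ, Z))
  [1] add(SZ, mul(SZ, Z))
  [2] S(add(Z, mul(SZ, Z)))
  [3] S(mul(SZ, Z))
  [4] S(add(Z, mul(Z, Z)))
  [5] S(mul(Z, Z))
  [6] SZ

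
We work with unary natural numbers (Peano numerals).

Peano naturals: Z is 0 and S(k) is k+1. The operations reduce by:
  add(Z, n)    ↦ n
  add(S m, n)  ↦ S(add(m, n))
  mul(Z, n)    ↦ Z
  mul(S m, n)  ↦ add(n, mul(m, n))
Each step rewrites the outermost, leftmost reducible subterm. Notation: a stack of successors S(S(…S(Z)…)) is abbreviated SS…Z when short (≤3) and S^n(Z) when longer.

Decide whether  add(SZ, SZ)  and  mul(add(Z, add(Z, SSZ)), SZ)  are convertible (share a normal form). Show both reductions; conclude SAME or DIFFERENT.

Term A:
  start: add(SZ, SZ)
  →1  S(add(Z, SZ))
  →2  SSZ

Term B:
  start: mul(add(Z, add(Z, SSZ)), SZ)
  →1  mul(add(Z, SSZ), SZ)
  →2  mul(SSZ, SZ)
  →3  add(SZ, mul(SZ, SZ))
  →4  S(add(Z, mul(SZ, SZ)))
  →5  S(mul(SZ, SZ))
  →6  S(add(SZ, mul(Z, SZ)))
  →7  S(S(add(Z, mul(Z, SZ))))
  →8  S(S(mul(Z, SZ)))
  →9  SSZ

Answer: SAME — A ⇓ SSZ, B ⇓ SSZ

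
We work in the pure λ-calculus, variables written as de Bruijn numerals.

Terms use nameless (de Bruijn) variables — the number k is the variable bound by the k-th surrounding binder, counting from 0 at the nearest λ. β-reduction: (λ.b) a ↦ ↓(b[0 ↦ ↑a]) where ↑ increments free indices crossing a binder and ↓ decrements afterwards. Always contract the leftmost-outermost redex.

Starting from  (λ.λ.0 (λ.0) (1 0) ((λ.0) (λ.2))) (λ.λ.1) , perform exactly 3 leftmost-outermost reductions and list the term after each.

Answer: after 3 steps: λ.0 (λ.0) (λ.1) (λ.λ.λ.1)

Derivation:
  start: (λ.λ.0 (λ.0) (1 0) ((λ.0) (λ.2))) (λ.λ.1)
  →1  λ.0 (λ.0) ((λ.λ.1) 0) ((λ.0) (λ.λ.λ.1))
  →2  λ.0 (λ.0) (λ.1) ((λ.0) (λ.λ.λ.1))
  →3  λ.0 (λ.0) (λ.1) (λ.λ.λ.1)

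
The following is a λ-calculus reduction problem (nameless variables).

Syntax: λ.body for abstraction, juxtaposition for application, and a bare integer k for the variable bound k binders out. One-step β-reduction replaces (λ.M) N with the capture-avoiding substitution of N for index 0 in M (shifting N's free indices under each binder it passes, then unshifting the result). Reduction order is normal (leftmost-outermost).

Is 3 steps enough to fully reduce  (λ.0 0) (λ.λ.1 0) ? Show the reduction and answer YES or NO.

Answer: YES — reaches normal form λ.λ.1 0 in 3 ≤ 3 steps

Derivation:
  start: (λ.0 0) (λ.λ.1 0)
  →1  (λ.λ.1 0) (λ.λ.1 0)
  →2  λ.(λ.λ.1 0) 0
  →3  λ.λ.1 0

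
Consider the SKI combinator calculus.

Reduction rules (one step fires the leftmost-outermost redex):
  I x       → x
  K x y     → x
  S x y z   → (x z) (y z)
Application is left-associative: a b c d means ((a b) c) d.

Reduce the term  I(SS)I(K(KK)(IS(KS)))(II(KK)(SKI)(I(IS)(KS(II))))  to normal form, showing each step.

Answer: normal form = KK  (in 8 steps)

Working:
  start: I(SS)I(K(KK)(IS(KS)))(II(KK)(SKI)(I(IS)(KS(II))))
  step 1: SSI(K(KK)(IS(KS)))(II(KK)(SKI)(I(IS)(KS(II))))
  step 2: S(K(KK)(IS(KS)))(I(K(KK)(IS(KS))))(II(KK)(SKI)(I(IS)(KS(II))))
  step 3: K(KK)(IS(KS))(II(KK)(SKI)(I(IS)(KS(II))))(I(K(KK)(IS(KS)))(II(KK)(SKI)(I(IS)(KS(II)))))
  step 4: KK(II(KK)(SKI)(I(IS)(KS(II))))(I(K(KK)(IS(KS)))(II(KK)(SKI)(I(IS)(KS(II)))))
  step 5: K(I(K(KK)(IS(KS)))(II(KK)(SKI)(I(IS)(KS(II)))))
  step 6: K(K(KK)(IS(KS))(II(KK)(SKI)(I(IS)(KS(II)))))
  step 7: K(KK(II(KK)(SKI)(I(IS)(KS(II)))))
  step 8: KK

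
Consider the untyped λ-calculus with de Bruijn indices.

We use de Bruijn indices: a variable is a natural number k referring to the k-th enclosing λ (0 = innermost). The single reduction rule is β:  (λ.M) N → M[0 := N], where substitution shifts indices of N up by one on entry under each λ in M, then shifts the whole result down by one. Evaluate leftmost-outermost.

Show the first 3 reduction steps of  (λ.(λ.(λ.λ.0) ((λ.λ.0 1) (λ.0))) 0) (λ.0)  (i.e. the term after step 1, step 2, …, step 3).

Answer: after 3 steps: λ.0

Reduction:
  start: (λ.(λ.(λ.λ.0) ((λ.λ.0 1) (λ.0))) 0) (λ.0)
  [1] (λ.(λ.λ.0) ((λ.λ.0 1) (λ.0))) (λ.0)
  [2] (λ.λ.0) ((λ.λ.0 1) (λ.0))
  [3] λ.0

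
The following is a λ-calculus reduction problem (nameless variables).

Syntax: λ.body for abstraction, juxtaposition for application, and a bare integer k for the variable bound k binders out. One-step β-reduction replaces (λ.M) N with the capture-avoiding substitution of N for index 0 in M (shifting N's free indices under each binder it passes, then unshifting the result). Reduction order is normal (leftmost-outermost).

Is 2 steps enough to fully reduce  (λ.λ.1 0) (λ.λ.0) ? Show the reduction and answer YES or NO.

  start: (λ.λ.1 0) (λ.λ.0)
  step 1: λ.(λ.λ.0) 0
  step 2: λ.λ.0

Answer: YES — reaches normal form λ.λ.0 in 2 ≤ 2 steps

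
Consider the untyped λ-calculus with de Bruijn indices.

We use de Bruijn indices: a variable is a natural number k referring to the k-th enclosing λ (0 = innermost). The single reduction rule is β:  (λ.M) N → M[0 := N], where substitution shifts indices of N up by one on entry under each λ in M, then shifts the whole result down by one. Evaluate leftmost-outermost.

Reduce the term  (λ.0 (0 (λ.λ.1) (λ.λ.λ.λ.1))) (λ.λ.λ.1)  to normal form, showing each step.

Answer: normal form = λ.λ.1  (in 2 steps)

Reduction:
  start: (λ.0 (0 (λ.λ.1) (λ.λ.λ.λ.1))) (λ.λ.λ.1)
  step 1: (λ.λ.λ.1) ((λ.λ.λ.1) (λ.λ.1) (λ.λ.λ.λ.1))
  step 2: λ.λ.1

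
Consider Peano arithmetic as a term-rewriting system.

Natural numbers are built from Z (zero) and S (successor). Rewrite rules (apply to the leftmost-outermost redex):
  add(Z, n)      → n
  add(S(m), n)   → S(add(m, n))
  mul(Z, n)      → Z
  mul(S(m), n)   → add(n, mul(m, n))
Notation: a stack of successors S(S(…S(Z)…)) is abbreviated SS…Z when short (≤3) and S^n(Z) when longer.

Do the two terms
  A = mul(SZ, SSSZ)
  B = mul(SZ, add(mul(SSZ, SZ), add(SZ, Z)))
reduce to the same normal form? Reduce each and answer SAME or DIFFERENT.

Term A:
  start: mul(SZ, SSSZ)
  →1  add(SSSZ, mul(Z, SSSZ))
  →2  S(add(SSZ, mul(Z, SSSZ)))
  →3  S(S(add(SZ, mul(Z, SSSZ))))
  →4  S(S(S(add(Z, mul(Z, SSSZ)))))
  →5  S(S(S(mul(Z, SSSZ))))
  →6  SSSZ

Term B:
  start: mul(SZ, add(mul(SSZ, SZ), add(SZ, Z)))
  →1  add(add(mul(SSZ, SZ), add(SZ, Z)), mul(Z, add(mul(SSZ, SZ), add(SZ, Z))))
  →2  add(add(add(SZ, mul(SZ, SZ)), add(SZ, Z)), mul(Z, add(mul(SSZ, SZ), add(SZ, Z))))
  →3  add(add(S(add(Z, mul(SZ, SZ))), add(SZ, Z)), mul(Z, add(mul(SSZ, SZ), add(SZ, Z))))
  →4  add(S(add(add(Z, mul(SZ, SZ)), add(SZ, Z))), mul(Z, add(mul(SSZ, SZ), add(SZ, Z))))
  →5  S(add(add(add(Z, mul(SZ, SZ)), add(SZ, Z)), mul(Z, add(mul(SSZ, SZ), add(SZ, Z)))))
  →6  S(add(add(mul(SZ, SZ), add(SZ, Z)), mul(Z, add(mul(SSZ, SZ), add(SZ, Z)))))
  →7  S(add(add(add(SZ, mul(Z, SZ)), add(SZ, Z)), mul(Z, add(mul(SSZ, SZ), add(SZ, Z)))))
  →8  S(add(add(S(add(Z, mul(Z, SZ))), add(SZ, Z)), mul(Z, add(mul(SSZ, SZ), add(SZ, Z)))))
  →9  S(add(S(add(add(Z, mul(Z, SZ)), add(SZ, Z))), mul(Z, add(mul(SSZ, SZ), add(SZ, Z)))))
  →10  S(S(add(add(add(Z, mul(Z, SZ)), add(SZ, Z)), mul(Z, add(mul(SSZ, SZ), add(SZ, Z))))))
  →11  S(S(add(add(mul(Z, SZ), add(SZ, Z)), mul(Z, add(mul(SSZ, SZ), add(SZ, Z))))))
  →12  S(S(add(add(Z, add(SZ, Z)), mul(Z, add(mul(SSZ, SZ), add(SZ, Z))))))
  →13  S(S(add(add(SZ, Z), mul(Z, add(mul(SSZ, SZ), add(SZ, Z))))))
  →14  S(S(add(S(add(Z, Z)), mul(Z, add(mul(SSZ, SZ), add(SZ, Z))))))
  →15  S(S(S(add(add(Z, Z), mul(Z, add(mul(SSZ, SZ), add(SZ, Z)))))))
  →16  S(S(S(add(Z, mul(Z, add(mul(SSZ, SZ), add(SZ, Z)))))))
  →17  S(S(S(mul(Z, add(mul(SSZ, SZ), add(SZ, Z))))))
  →18  SSSZ

Answer: SAME — A ⇓ SSSZ, B ⇓ SSSZ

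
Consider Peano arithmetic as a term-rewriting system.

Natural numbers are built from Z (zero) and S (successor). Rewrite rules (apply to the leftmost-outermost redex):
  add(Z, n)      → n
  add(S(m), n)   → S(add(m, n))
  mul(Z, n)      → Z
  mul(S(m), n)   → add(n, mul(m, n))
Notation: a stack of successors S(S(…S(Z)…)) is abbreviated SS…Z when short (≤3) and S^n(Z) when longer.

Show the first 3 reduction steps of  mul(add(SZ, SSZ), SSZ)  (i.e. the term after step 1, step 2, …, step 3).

Answer: after 3 steps: S(add(SZ, mul(add(Z, SSZ), SSZ)))

Reduction:
  start: mul(add(SZ, SSZ), SSZ)
  →1  mul(S(add(Z, SSZ)), SSZ)
  →2  add(SSZ, mul(add(Z, SSZ), SSZ))
  →3  S(add(SZ, mul(add(Z, SSZ), SSZ)))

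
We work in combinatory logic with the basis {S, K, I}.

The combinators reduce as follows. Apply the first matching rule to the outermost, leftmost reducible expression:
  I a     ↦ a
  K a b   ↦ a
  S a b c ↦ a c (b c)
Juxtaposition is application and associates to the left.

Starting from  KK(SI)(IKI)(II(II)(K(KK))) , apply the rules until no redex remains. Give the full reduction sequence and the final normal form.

  start: KK(SI)(IKI)(II(II)(K(KK)))
  →1  K(IKI)(II(II)(K(KK)))
  →2  IKI
  →3  KI

Answer: normal form = KI  (in 3 steps)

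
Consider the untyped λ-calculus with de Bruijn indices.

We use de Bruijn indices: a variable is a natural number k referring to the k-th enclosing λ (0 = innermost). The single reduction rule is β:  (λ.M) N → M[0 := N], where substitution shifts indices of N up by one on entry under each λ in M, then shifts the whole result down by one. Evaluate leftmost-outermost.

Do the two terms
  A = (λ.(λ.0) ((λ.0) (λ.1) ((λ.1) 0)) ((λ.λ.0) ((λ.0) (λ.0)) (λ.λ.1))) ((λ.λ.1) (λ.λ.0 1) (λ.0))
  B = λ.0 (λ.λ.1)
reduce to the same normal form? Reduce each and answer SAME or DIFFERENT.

Term A:
  start: (λ.(λ.0) ((λ.0) (λ.1) ((λ.1) 0)) ((λ.λ.0) ((λ.0) (λ.0)) (λ.λ.1))) ((λ.λ.1) (λ.λ.0 1) (λ.0))
  step 1: (λ.0) ((λ.0) (λ.(λ.λ.1) (λ.λ.0 1) (λ.0)) ((λ.(λ.λ.1) (λ.λ.0 1) (λ.0)) ((λ.λ.1) (λ.λ.0 1) (λ.0)))) ((λ.λ.0) ((λ.0) (λ.0)) (λ.λ.1))
  step 2: (λ.0) (λ.(λ.λ.1) (λ.λ.0 1) (λ.0)) ((λ.(λ.λ.1) (λ.λ.0 1) (λ.0)) ((λ.λ.1) (λ.λ.0 1) (λ.0))) ((λ.λ.0) ((λ.0) (λ.0)) (λ.λ.1))
  step 3: (λ.(λ.λ.1) (λ.λ.0 1) (λ.0)) ((λ.(λ.λ.1) (λ.λ.0 1) (λ.0)) ((λ.λ.1) (λ.λ.0 1) (λ.0))) ((λ.λ.0) ((λ.0) (λ.0)) (λ.λ.1))
  step 4: (λ.λ.1) (λ.λ.0 1) (λ.0) ((λ.λ.0) ((λ.0) (λ.0)) (λ.λ.1))
  step 5: (λ.λ.λ.0 1) (λ.0) ((λ.λ.0) ((λ.0) (λ.0)) (λ.λ.1))
  step 6: (λ.λ.0 1) ((λ.λ.0) ((λ.0) (λ.0)) (λ.λ.1))
  step 7: λ.0 ((λ.λ.0) ((λ.0) (λ.0)) (λ.λ.1))
  step 8: λ.0 ((λ.0) (λ.λ.1))
  step 9: λ.0 (λ.λ.1)

Term B:
  start: λ.0 (λ.λ.1)

Answer: SAME — A ⇓ λ.0 (λ.λ.1), B ⇓ λ.0 (λ.λ.1)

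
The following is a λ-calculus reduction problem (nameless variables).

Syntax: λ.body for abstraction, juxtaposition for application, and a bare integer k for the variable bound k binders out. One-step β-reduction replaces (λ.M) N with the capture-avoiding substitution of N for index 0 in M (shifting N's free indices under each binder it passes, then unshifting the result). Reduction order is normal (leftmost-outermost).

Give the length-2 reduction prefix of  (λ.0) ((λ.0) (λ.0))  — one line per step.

  start: (λ.0) ((λ.0) (λ.0))
  step 1: (λ.0) (λ.0)
  step 2: λ.0

Answer: after 2 steps: λ.0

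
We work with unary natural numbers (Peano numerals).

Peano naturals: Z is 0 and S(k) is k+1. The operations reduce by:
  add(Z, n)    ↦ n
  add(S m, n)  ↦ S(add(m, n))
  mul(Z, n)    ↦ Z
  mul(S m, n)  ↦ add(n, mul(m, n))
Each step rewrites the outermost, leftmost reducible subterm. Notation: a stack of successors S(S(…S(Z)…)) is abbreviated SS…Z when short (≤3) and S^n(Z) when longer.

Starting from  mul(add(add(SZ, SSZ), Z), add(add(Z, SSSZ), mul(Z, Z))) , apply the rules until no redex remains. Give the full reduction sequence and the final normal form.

  start: mul(add(add(SZ, SSZ), Z), add(add(Z, SSSZ), mul(Z, Z)))
  step 1: mul(add(S(add(Z, SSZ)), Z), add(add(Z, SSSZ), mul(Z, Z)))
  step 2: mul(S(add(add(Z, SSZ), Z)), add(add(Z, SSSZ), mul(Z, Z)))
  step 3: add(add(add(Z, SSSZ), mul(Z, Z)), mul(add(add(Z, SSZ), Z), add(add(Z, SSSZ), mul(Z, Z))))
  step 4: add(add(SSSZ, mul(Z, Z)), mul(add(add(Z, SSZ), Z), add(add(Z, SSSZ), mul(Z, Z))))
  step 5: add(S(add(SSZ, mul(Z, Z))), mul(add(add(Z, SSZ), Z), add(add(Z, SSSZ), mul(Z, Z))))
  step 6: S(add(add(SSZ, mul(Z, Z)), mul(add(add(Z, SSZ), Z), add(add(Z, SSSZ), mul(Z, Z)))))
  step 7: S(add(S(add(SZ, mul(Z, Z))), mul(add(add(Z, SSZ), Z), add(add(Z, SSSZ), mul(Z, Z)))))
  step 8: S(S(add(add(SZ, mul(Z, Z)), mul(add(add(Z, SSZ), Z), add(add(Z, SSSZ), mul(Z, Z))))))
  step 9: S(S(add(S(add(Z, mul(Z, Z))), mul(add(add(Z, SSZ), Z), add(add(Z, SSSZ), mul(Z, Z))))))
  step 10: S(S(S(add(add(Z, mul(Z, Z)), mul(add(add(Z, SSZ), Z), add(add(Z, SSSZ), mul(Z, Z)))))))
  step 11: S(S(S(add(mul(Z, Z), mul(add(add(Z, SSZ), Z), add(add(Z, SSSZ), mul(Z, Z)))))))
  step 12: S(S(S(add(Z, mul(add(add(Z, SSZ), Z), add(add(Z, SSSZ), mul(Z, Z)))))))
  step 13: S(S(S(mul(add(add(Z, SSZ), Z), add(add(Z, SSSZ), mul(Z, Z))))))
  step 14: S(S(S(mul(add(SSZ, Z), add(add(Z, SSSZ), mul(Z, Z))))))
  step 15: S(S(S(mul(S(add(SZ, Z)), add(add(Z, SSSZ), mul(Z, Z))))))
  step 16: S(S(S(add(add(add(Z, SSSZ), mul(Z, Z)), mul(add(SZ, Z), add(add(Z, SSSZ), mul(Z, Z)))))))
  step 17: S(S(S(add(add(SSSZ, mul(Z, Z)), mul(add(SZ, Z), add(add(Z, SSSZ), mul(Z, Z)))))))
  step 18: S(S(S(add(S(add(SSZ, mul(Z, Z))), mul(add(SZ, Z), add(add(Z, SSSZ), mul(Z, Z)))))))
  step 19: S(S(S(S(add(add(SSZ, mul(Z, Z)), mul(add(SZ, Z), add(add(Z, SSSZ), mul(Z, Z))))))))
  step 20: S(S(S(S(add(S(add(SZ, mul(Z, Z))), mul(add(SZ, Z), add(add(Z, SSSZ), mul(Z, Z))))))))
  step 21: S(S(S(S(S(add(add(SZ, mul(Z, Z)), mul(add(SZ, Z), add(add(Z, SSSZ), mul(Z, Z)))))))))
  step 22: S(S(S(S(S(add(S(add(Z, mul(Z, Z))), mul(add(SZ, Z), add(add(Z, SSSZ), mul(Z, Z)))))))))
  step 23: S(S(S(S(S(S(add(add(Z, mul(Z, Z)), mul(add(SZ, Z), add(add(Z, SSSZ), mul(Z, Z))))))))))
  step 24: S(S(S(S(S(S(add(mul(Z, Z), mul(add(SZ, Z), add(add(Z, SSSZ), mul(Z, Z))))))))))
  step 25: S(S(S(S(S(S(add(Z, mul(add(SZ, Z), add(add(Z, SSSZ), mul(Z, Z))))))))))
  step 26: S(S(S(S(S(S(mul(add(SZ, Z), add(add(Z, SSSZ), mul(Z, Z)))))))))
  step 27: S(S(S(S(S(S(mul(S(add(Z, Z)), add(add(Z, SSSZ), mul(Z, Z)))))))))
  step 28: S(S(S(S(S(S(add(add(add(Z, SSSZ), mul(Z, Z)), mul(add(Z, Z), add(add(Z, SSSZ), mul(Z, Z))))))))))
  step 29: S(S(S(S(S(S(add(add(SSSZ, mul(Z, Z)), mul(add(Z, Z), add(add(Z, SSSZ), mul(Z, Z))))))))))
  step 30: S(S(S(S(S(S(add(S(add(SSZ, mul(Z, Z))), mul(add(Z, Z), add(add(Z, SSSZ), mul(Z, Z))))))))))
  step 31: S(S(S(S(S(S(S(add(add(SSZ, mul(Z, Z)), mul(add(Z, Z), add(add(Z, SSSZ), mul(Z, Z)))))))))))
  step 32: S(S(S(S(S(S(S(add(S(add(SZ, mul(Z, Z))), mul(add(Z, Z), add(add(Z, SSSZ), mul(Z, Z)))))))))))
  step 33: S(S(S(S(S(S(S(S(add(add(SZ, mul(Z, Z)), mul(add(Z, Z), add(add(Z, SSSZ), mul(Z, Z))))))))))))
  step 34: S(S(S(S(S(S(S(S(add(S(add(Z, mul(Z, Z))), mul(add(Z, Z), add(add(Z, SSSZ), mul(Z, Z))))))))))))
  step 35: S(S(S(S(S(S(S(S(S(add(add(Z, mul(Z, Z)), mul(add(Z, Z), add(add(Z, SSSZ), mul(Z, Z)))))))))))))
  step 36: S(S(S(S(S(S(S(S(S(add(mul(Z, Z), mul(add(Z, Z), add(add(Z, SSSZ), mul(Z, Z)))))))))))))
  step 37: S(S(S(S(S(S(S(S(S(add(Z, mul(add(Z, Z), add(add(Z, SSSZ), mul(Z, Z)))))))))))))
  step 38: S(S(S(S(S(S(S(S(S(mul(add(Z, Z), add(add(Z, SSSZ), mul(Z, Z))))))))))))
  step 39: S(S(S(S(S(S(S(S(S(mul(Z, add(add(Z, SSSZ), mul(Z, Z))))))))))))
  step 40: S^9(Z)

Answer: normal form = S^9(Z)  (in 40 steps)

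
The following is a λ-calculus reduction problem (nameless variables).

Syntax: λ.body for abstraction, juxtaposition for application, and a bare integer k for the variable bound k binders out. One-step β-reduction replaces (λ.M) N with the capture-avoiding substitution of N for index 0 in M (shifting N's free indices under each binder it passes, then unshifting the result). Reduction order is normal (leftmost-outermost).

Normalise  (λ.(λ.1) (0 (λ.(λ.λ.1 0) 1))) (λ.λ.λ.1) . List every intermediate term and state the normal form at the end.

  start: (λ.(λ.1) (0 (λ.(λ.λ.1 0) 1))) (λ.λ.λ.1)
  →1  (λ.λ.λ.λ.1) ((λ.λ.λ.1) (λ.(λ.λ.1 0) (λ.λ.λ.1)))
  →2  λ.λ.λ.1

Answer: normal form = λ.λ.λ.1  (in 2 steps)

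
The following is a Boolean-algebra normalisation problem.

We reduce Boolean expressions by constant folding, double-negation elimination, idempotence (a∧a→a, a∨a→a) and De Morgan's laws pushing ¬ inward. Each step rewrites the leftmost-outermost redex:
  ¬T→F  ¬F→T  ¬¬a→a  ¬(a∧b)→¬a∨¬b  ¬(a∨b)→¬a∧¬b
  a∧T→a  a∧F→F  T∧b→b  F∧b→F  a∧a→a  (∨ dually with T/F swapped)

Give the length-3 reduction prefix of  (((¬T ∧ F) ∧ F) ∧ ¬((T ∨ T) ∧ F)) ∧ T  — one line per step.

  start: (((¬T ∧ F) ∧ F) ∧ ¬((T ∨ T) ∧ F)) ∧ T
  step 1: ((¬T ∧ F) ∧ F) ∧ ¬((T ∨ T) ∧ F)
  step 2: F ∧ ¬((T ∨ T) ∧ F)
  step 3: F

Answer: after 3 steps: F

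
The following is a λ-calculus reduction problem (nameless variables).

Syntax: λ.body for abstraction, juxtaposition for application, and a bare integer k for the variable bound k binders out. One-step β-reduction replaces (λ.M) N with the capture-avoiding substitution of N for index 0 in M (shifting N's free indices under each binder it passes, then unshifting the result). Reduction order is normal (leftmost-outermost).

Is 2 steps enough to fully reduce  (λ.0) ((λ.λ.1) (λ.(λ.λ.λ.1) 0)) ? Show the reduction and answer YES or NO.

Answer: NO — after 2 steps the term is λ.λ.(λ.λ.λ.1) 0, not yet normal

Reduction:
  start: (λ.0) ((λ.λ.1) (λ.(λ.λ.λ.1) 0))
  step 1: (λ.λ.1) (λ.(λ.λ.λ.1) 0)
  step 2: λ.λ.(λ.λ.λ.1) 0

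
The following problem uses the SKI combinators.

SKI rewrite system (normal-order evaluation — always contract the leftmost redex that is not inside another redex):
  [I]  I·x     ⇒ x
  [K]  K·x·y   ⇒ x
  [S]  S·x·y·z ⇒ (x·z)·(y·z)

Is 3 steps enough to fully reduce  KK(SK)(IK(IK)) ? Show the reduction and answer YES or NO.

Answer: YES — reaches normal form K(KK) in 3 ≤ 3 steps

Working:
  start: KK(SK)(IK(IK))
  →1  K(IK(IK))
  →2  K(K(IK))
  →3  K(KK)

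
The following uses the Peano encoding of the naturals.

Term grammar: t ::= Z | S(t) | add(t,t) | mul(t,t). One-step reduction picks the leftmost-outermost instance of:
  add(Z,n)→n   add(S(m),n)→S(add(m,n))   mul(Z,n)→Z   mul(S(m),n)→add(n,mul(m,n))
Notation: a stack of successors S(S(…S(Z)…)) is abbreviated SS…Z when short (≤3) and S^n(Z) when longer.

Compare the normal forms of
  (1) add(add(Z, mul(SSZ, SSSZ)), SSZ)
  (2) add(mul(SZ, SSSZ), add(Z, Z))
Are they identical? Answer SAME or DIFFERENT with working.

Term A:
  start: add(add(Z, mul(SSZ, SSSZ)), SSZ)
  →1  add(mul(SSZ, SSSZ), SSZ)
  →2  add(add(SSSZ, mul(SZ, SSSZ)), SSZ)
  →3  add(S(add(SSZ, mul(SZ, SSSZ))), SSZ)
  →4  S(add(add(SSZ, mul(SZ, SSSZ)), SSZ))
  →5  S(add(S(add(SZ, mul(SZ, SSSZ))), SSZ))
  →6  S(S(add(add(SZ, mul(SZ, SSSZ)), SSZ)))
  →7  S(S(add(S(add(Z, mul(SZ, SSSZ))), SSZ)))
  →8  S(S(S(add(add(Z, mul(SZ, SSSZ)), SSZ))))
  →9  S(S(S(add(mul(SZ, SSSZ), SSZ))))
  →10  S(S(S(add(add(SSSZ, mul(Z, SSSZ)), SSZ))))
  →11  S(S(S(add(S(add(SSZ, mul(Z, SSSZ))), SSZ))))
  →12  S(S(S(S(add(add(SSZ, mul(Z, SSSZ)), SSZ)))))
  →13  S(S(S(S(add(S(add(SZ, mul(Z, SSSZ))), SSZ)))))
  →14  S(S(S(S(S(add(add(SZ, mul(Z, SSSZ)), SSZ))))))
  →15  S(S(S(S(S(add(S(add(Z, mul(Z, SSSZ))), SSZ))))))
  →16  S(S(S(S(S(S(add(add(Z, mul(Z, SSSZ)), SSZ)))))))
  →17  S(S(S(S(S(S(add(mul(Z, SSSZ), SSZ)))))))
  →18  S(S(S(S(S(S(add(Z, SSZ)))))))
  →19  S^8(Z)

Term B:
  start: add(mul(SZ, SSSZ), add(Z, Z))
  →1  add(add(SSSZ, mul(Z, SSSZ)), add(Z, Z))
  →2  add(S(add(SSZ, mul(Z, SSSZ))), add(Z, Z))
  →3  S(add(add(SSZ, mul(Z, SSSZ)), add(Z, Z)))
  →4  S(add(S(add(SZ, mul(Z, SSSZ))), add(Z, Z)))
  →5  S(S(add(add(SZ, mul(Z, SSSZ)), add(Z, Z))))
  →6  S(S(add(S(add(Z, mul(Z, SSSZ))), add(Z, Z))))
  →7  S(S(S(add(add(Z, mul(Z, SSSZ)), add(Z, Z)))))
  →8  S(S(S(add(mul(Z, SSSZ), add(Z, Z)))))
  →9  S(S(S(add(Z, add(Z, Z)))))
  →10  S(S(S(add(Z, Z))))
  →11  SSSZ

Answer: DIFFERENT — A ⇓ S^8(Z), B ⇓ SSSZ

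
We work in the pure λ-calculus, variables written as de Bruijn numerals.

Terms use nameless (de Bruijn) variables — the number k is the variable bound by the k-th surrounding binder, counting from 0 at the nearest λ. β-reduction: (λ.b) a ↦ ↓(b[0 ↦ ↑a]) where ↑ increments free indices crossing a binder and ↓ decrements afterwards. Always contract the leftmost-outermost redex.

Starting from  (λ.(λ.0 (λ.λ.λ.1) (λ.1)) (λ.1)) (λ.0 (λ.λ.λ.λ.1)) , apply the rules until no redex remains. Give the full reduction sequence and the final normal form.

Answer: normal form = λ.λ.0 (λ.λ.λ.λ.1)  (in 5 steps)

Derivation:
  start: (λ.(λ.0 (λ.λ.λ.1) (λ.1)) (λ.1)) (λ.0 (λ.λ.λ.λ.1))
  step 1: (λ.0 (λ.λ.λ.1) (λ.1)) (λ.λ.0 (λ.λ.λ.λ.1))
  step 2: (λ.λ.0 (λ.λ.λ.λ.1)) (λ.λ.λ.1) (λ.λ.λ.0 (λ.λ.λ.λ.1))
  step 3: (λ.0 (λ.λ.λ.λ.1)) (λ.λ.λ.0 (λ.λ.λ.λ.1))
  step 4: (λ.λ.λ.0 (λ.λ.λ.λ.1)) (λ.λ.λ.λ.1)
  step 5: λ.λ.0 (λ.λ.λ.λ.1)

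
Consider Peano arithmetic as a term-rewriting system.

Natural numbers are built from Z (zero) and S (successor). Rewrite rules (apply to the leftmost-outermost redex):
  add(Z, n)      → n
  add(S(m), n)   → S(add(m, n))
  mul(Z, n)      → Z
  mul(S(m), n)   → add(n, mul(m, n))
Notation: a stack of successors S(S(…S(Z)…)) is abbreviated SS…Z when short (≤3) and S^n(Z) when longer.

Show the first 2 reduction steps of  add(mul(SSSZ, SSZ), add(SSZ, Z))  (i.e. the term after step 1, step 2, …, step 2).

Answer: after 2 steps: add(S(add(SZ, mul(SSZ, SSZ))), add(SSZ, Z))

Working:
  start: add(mul(SSSZ, SSZ), add(SSZ, Z))
  →1  add(add(SSZ, mul(SSZ, SSZ)), add(SSZ, Z))
  →2  add(S(add(SZ, mul(SSZ, SSZ))), add(SSZ, Z))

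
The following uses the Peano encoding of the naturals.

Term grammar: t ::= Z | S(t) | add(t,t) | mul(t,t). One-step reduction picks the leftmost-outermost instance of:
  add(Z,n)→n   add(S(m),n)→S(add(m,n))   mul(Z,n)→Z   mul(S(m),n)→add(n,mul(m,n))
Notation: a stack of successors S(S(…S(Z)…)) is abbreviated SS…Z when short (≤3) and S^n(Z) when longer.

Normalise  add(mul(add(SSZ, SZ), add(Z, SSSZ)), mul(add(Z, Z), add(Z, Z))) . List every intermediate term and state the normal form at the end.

Answer: normal form = S^9(Z)  (in 34 steps)

Derivation:
  start: add(mul(add(SSZ, SZ), add(Z, SSSZ)), mul(add(Z, Z), add(Z, Z)))
  step 1: add(mul(S(add(SZ, SZ)), add(Z, SSSZ)), mul(add(Z, Z), add(Z, Z)))
  step 2: add(add(add(Z, SSSZ), mul(add(SZ, SZ), add(Z, SSSZ))), mul(add(Z, Z), add(Z, Z)))
  step 3: add(add(SSSZ, mul(add(SZ, SZ), add(Z, SSSZ))), mul(add(Z, Z), add(Z, Z)))
  step 4: add(S(add(SSZ, mul(add(SZ, SZ), add(Z, SSSZ)))), mul(add(Z, Z), add(Z, Z)))
  step 5: S(add(add(SSZ, mul(add(SZ, SZ), add(Z, SSSZ))), mul(add(Z, Z), add(Z, Z))))
  step 6: S(add(S(add(SZ, mul(add(SZ, SZ), add(Z, SSSZ)))), mul(add(Z, Z), add(Z, Z))))
  step 7: S(S(add(add(SZ, mul(add(SZ, SZ), add(Z, SSSZ))), mul(add(Z, Z), add(Z, Z)))))
  step 8: S(S(add(S(add(Z, mul(add(SZ, SZ), add(Z, SSSZ)))), mul(add(Z, Z), add(Z, Z)))))
  step 9: S(S(S(add(add(Z, mul(add(SZ, SZ), add(Z, SSSZ))), mul(add(Z, Z), add(Z, Z))))))
  step 10: S(S(S(add(mul(add(SZ, SZ), add(Z, SSSZ)), mul(add(Z, Z), add(Z, Z))))))
  step 11: S(S(S(add(mul(S(add(Z, SZ)), add(Z, SSSZ)), mul(add(Z, Z), add(Z, Z))))))
  step 12: S(S(S(add(add(add(Z, SSSZ), mul(add(Z, SZ), add(Z, SSSZ))), mul(add(Z, Z), add(Z, Z))))))
  step 13: S(S(S(add(add(SSSZ, mul(add(Z, SZ), add(Z, SSSZ))), mul(add(Z, Z), add(Z, Z))))))
  step 14: S(S(S(add(S(add(SSZ, mul(add(Z, SZ), add(Z, SSSZ)))), mul(add(Z, Z), add(Z, Z))))))
  step 15: S(S(S(S(add(add(SSZ, mul(add(Z, SZ), add(Z, SSSZ))), mul(add(Z, Z), add(Z, Z)))))))
  step 16: S(S(S(S(add(S(add(SZ, mul(add(Z, SZ), add(Z, SSSZ)))), mul(add(Z, Z), add(Z, Z)))))))
  step 17: S(S(S(S(S(add(add(SZ, mul(add(Z, SZ), add(Z, SSSZ))), mul(add(Z, Z), add(Z, Z))))))))
  step 18: S(S(S(S(S(add(S(add(Z, mul(add(Z, SZ), add(Z, SSSZ)))), mul(add(Z, Z), add(Z, Z))))))))
  step 19: S(S(S(S(S(S(add(add(Z, mul(add(Z, SZ), add(Z, SSSZ))), mul(add(Z, Z), add(Z, Z)))))))))
  step 20: S(S(S(S(S(S(add(mul(add(Z, SZ), add(Z, SSSZ)), mul(add(Z, Z), add(Z, Z)))))))))
  step 21: S(S(S(S(S(S(add(mul(SZ, add(Z, SSSZ)), mul(add(Z, Z), add(Z, Z)))))))))
  step 22: S(S(S(S(S(S(add(add(add(Z, SSSZ), mul(Z, add(Z, SSSZ))), mul(add(Z, Z), add(Z, Z)))))))))
  step 23: S(S(S(S(S(S(add(add(SSSZ, mul(Z, add(Z, SSSZ))), mul(add(Z, Z), add(Z, Z)))))))))
  step 24: S(S(S(S(S(S(add(S(add(SSZ, mul(Z, add(Z, SSSZ)))), mul(add(Z, Z), add(Z, Z)))))))))
  step 25: S(S(S(S(S(S(S(add(add(SSZ, mul(Z, add(Z, SSSZ))), mul(add(Z, Z), add(Z, Z))))))))))
  step 26: S(S(S(S(S(S(S(add(S(add(SZ, mul(Z, add(Z, SSSZ)))), mul(add(Z, Z), add(Z, Z))))))))))
  step 27: S(S(S(S(S(S(S(S(add(add(SZ, mul(Z, add(Z, SSSZ))), mul(add(Z, Z), add(Z, Z)))))))))))
  step 28: S(S(S(S(S(S(S(S(add(S(add(Z, mul(Z, add(Z, SSSZ)))), mul(add(Z, Z), add(Z, Z)))))))))))
  step 29: S(S(S(S(S(S(S(S(S(add(add(Z, mul(Z, add(Z, SSSZ))), mul(add(Z, Z), add(Z, Z))))))))))))
  step 30: S(S(S(S(S(S(S(S(S(add(mul(Z, add(Z, SSSZ)), mul(add(Z, Z), add(Z, Z))))))))))))
  step 31: S(S(S(S(S(S(S(S(S(add(Z, mul(add(Z, Z), add(Z, Z))))))))))))
  step 32: S(S(S(S(S(S(S(S(S(mul(add(Z, Z), add(Z, Z)))))))))))
  step 33: S(S(S(S(S(S(S(S(S(mul(Z, add(Z, Z)))))))))))
  step 34: S^9(Z)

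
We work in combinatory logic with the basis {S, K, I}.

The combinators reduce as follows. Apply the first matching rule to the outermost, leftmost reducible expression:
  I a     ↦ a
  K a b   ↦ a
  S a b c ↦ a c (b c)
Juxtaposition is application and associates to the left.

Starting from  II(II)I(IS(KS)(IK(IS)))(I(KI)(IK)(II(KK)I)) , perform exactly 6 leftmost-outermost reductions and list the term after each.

  start: II(II)I(IS(KS)(IK(IS)))(I(KI)(IK)(II(KK)I))
  →1  I(II)I(IS(KS)(IK(IS)))(I(KI)(IK)(II(KK)I))
  →2  III(IS(KS)(IK(IS)))(I(KI)(IK)(II(KK)I))
  →3  II(IS(KS)(IK(IS)))(I(KI)(IK)(II(KK)I))
  →4  I(IS(KS)(IK(IS)))(I(KI)(IK)(II(KK)I))
  →5  IS(KS)(IK(IS))(I(KI)(IK)(II(KK)I))
  →6  S(KS)(IK(IS))(I(KI)(IK)(II(KK)I))

Answer: after 6 steps: S(KS)(IK(IS))(I(KI)(IK)(II(KK)I))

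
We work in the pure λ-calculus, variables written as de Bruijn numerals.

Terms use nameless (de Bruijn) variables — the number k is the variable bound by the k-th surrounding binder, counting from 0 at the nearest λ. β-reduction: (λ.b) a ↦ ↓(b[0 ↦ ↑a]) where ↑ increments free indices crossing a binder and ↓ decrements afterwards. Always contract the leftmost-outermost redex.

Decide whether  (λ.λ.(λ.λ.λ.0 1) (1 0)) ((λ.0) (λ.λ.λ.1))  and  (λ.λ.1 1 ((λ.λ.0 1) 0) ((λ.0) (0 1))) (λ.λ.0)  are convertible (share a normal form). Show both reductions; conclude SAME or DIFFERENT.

Term A:
  start: (λ.λ.(λ.λ.λ.0 1) (1 0)) ((λ.0) (λ.λ.λ.1))
  step 1: λ.(λ.λ.λ.0 1) ((λ.0) (λ.λ.λ.1) 0)
  step 2: λ.λ.λ.0 1

Term B:
  start: (λ.λ.1 1 ((λ.λ.0 1) 0) ((λ.0) (0 1))) (λ.λ.0)
  step 1: λ.(λ.λ.0) (λ.λ.0) ((λ.λ.0 1) 0) ((λ.0) (0 (λ.λ.0)))
  step 2: λ.(λ.0) ((λ.λ.0 1) 0) ((λ.0) (0 (λ.λ.0)))
  step 3: λ.(λ.λ.0 1) 0 ((λ.0) (0 (λ.λ.0)))
  step 4: λ.(λ.0 1) ((λ.0) (0 (λ.λ.0)))
  step 5: λ.(λ.0) (0 (λ.λ.0)) 0
  step 6: λ.0 (λ.λ.0) 0

Answer: DIFFERENT — A ⇓ λ.λ.λ.0 1, B ⇓ λ.0 (λ.λ.0) 0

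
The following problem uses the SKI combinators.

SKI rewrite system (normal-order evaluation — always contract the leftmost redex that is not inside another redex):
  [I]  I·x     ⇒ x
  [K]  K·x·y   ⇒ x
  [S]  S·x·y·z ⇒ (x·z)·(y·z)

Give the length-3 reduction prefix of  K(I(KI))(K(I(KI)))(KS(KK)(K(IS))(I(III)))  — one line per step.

Answer: after 3 steps: I

Working:
  start: K(I(KI))(K(I(KI)))(KS(KK)(K(IS))(I(III)))
  step 1: I(KI)(KS(KK)(K(IS))(I(III)))
  step 2: KI(KS(KK)(K(IS))(I(III)))
  step 3: I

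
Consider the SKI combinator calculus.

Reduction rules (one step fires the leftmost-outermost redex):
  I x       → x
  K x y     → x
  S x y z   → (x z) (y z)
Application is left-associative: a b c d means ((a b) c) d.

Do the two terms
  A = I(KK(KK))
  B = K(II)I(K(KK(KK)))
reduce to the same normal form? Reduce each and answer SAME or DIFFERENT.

Answer: DIFFERENT — A ⇓ K, B ⇓ KK

Reduction:
Term A:
  start: I(KK(KK))
  →1  KK(KK)
  →2  K

Term B:
  start: K(II)I(K(KK(KK)))
  →1  II(K(KK(KK)))
  →2  I(K(KK(KK)))
  →3  K(KK(KK))
  →4  KK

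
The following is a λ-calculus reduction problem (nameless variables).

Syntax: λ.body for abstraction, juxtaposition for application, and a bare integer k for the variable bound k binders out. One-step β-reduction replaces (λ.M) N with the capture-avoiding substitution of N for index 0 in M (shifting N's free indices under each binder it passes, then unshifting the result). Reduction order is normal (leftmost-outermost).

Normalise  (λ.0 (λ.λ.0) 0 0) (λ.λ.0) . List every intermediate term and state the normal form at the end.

  start: (λ.0 (λ.λ.0) 0 0) (λ.λ.0)
  →1  (λ.λ.0) (λ.λ.0) (λ.λ.0) (λ.λ.0)
  →2  (λ.0) (λ.λ.0) (λ.λ.0)
  →3  (λ.λ.0) (λ.λ.0)
  →4  λ.0

Answer: normal form = λ.0  (in 4 steps)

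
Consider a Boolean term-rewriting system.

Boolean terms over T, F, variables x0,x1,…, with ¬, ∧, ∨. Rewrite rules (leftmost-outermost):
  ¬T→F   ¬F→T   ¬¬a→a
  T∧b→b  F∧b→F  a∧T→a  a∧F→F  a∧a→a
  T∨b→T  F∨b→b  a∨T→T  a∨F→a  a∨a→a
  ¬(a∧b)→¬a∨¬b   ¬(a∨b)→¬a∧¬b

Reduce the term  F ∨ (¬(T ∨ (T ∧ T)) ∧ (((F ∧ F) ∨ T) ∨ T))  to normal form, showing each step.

  start: F ∨ (¬(T ∨ (T ∧ T)) ∧ (((F ∧ F) ∨ T) ∨ T))
  →1  ¬(T ∨ (T ∧ T)) ∧ (((F ∧ F) ∨ T) ∨ T)
  →2  (¬T ∧ ¬(T ∧ T)) ∧ (((F ∧ F) ∨ T) ∨ T)
  →3  (F ∧ ¬(T ∧ T)) ∧ (((F ∧ F) ∨ T) ∨ T)
  →4  F ∧ (((F ∧ F) ∨ T) ∨ T)
  →5  F

Answer: normal form = F  (in 5 steps)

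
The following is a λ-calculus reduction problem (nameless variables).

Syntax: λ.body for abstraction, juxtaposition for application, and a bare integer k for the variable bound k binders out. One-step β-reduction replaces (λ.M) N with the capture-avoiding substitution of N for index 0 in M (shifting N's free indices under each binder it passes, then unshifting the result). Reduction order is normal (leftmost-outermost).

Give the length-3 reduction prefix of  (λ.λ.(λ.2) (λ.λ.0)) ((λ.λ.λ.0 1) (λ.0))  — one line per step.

  start: (λ.λ.(λ.2) (λ.λ.0)) ((λ.λ.λ.0 1) (λ.0))
  →1  λ.(λ.(λ.λ.λ.0 1) (λ.0)) (λ.λ.0)
  →2  λ.(λ.λ.λ.0 1) (λ.0)
  →3  λ.λ.λ.0 1

Answer: after 3 steps: λ.λ.λ.0 1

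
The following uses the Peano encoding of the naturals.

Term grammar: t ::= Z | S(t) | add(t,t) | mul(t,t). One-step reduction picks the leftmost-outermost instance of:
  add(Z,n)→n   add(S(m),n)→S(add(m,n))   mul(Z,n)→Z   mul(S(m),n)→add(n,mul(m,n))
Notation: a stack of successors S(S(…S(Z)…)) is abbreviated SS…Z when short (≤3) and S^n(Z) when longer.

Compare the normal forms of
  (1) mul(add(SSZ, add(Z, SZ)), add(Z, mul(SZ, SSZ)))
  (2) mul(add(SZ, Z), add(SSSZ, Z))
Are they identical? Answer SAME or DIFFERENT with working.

Answer: DIFFERENT — A ⇓ S^6(Z), B ⇓ SSSZ

Derivation:
Term A:
  start: mul(add(SSZ, add(Z, SZ)), add(Z, mul(SZ, SSZ)))
  [1] mul(S(add(SZ, add(Z, SZ))), add(Z, mul(SZ, SSZ)))
  [2] add(add(Z, mul(SZ, SSZ)), mul(add(SZ, add(Z, SZ)), add(Z, mul(SZ, SSZ))))
  [3] add(mul(SZ, SSZ), mul(add(SZ, add(Z, SZ)), add(Z, mul(SZ, SSZ))))
  [4] add(add(SSZ, mul(Z, SSZ)), mul(add(SZ, add(Z, SZ)), add(Z, mul(SZ, SSZ))))
  [5] add(S(add(SZ, mul(Z, SSZ))), mul(add(SZ, add(Z, SZ)), add(Z, mul(SZ, SSZ))))
  [6] S(add(add(SZ, mul(Z, SSZ)), mul(add(SZ, add(Z, SZ)), add(Z, mul(SZ, SSZ)))))
  [7] S(add(S(add(Z, mul(Z, SSZ))), mul(add(SZ, add(Z, SZ)), add(Z, mul(SZ, SSZ)))))
  [8] S(S(add(add(Z, mul(Z, SSZ)), mul(add(SZ, add(Z, SZ)), add(Z, mul(SZ, SSZ))))))
  [9] S(S(add(mul(Z, SSZ), mul(add(SZ, add(Z, SZ)), add(Z, mul(SZ, SSZ))))))
  [10] S(S(add(Z, mul(add(SZ, add(Z, SZ)), add(Z, mul(SZ, SSZ))))))
  [11] S(S(mul(add(SZ, add(Z, SZ)), add(Z, mul(SZ, SSZ)))))
  [12] S(S(mul(S(add(Z, add(Z, SZ))), add(Z, mul(SZ, SSZ)))))
  [13] S(S(add(add(Z, mul(SZ, SSZ)), mul(add(Z, add(Z, SZ)), add(Z, mul(SZ, SSZ))))))
  [14] S(S(add(mul(SZ, SSZ), mul(add(Z, add(Z, SZ)), add(Z, mul(SZ, SSZ))))))
  [15] S(S(add(add(SSZ, mul(Z, SSZ)), mul(add(Z, add(Z, SZ)), add(Z, mul(SZ, SSZ))))))
  [16] S(S(add(S(add(SZ, mul(Z, SSZ))), mul(add(Z, add(Z, SZ)), add(Z, mul(SZ, SSZ))))))
  [17] S(S(S(add(add(SZ, mul(Z, SSZ)), mul(add(Z, add(Z, SZ)), add(Z, mul(SZ, SSZ)))))))
  [18] S(S(S(add(S(add(Z, mul(Z, SSZ))), mul(add(Z, add(Z, SZ)), add(Z, mul(SZ, SSZ)))))))
  [19] S(S(S(S(add(add(Z, mul(Z, SSZ)), mul(add(Z, add(Z, SZ)), add(Z, mul(SZ, SSZ))))))))
  [20] S(S(S(S(add(mul(Z, SSZ), mul(add(Z, add(Z, SZ)), add(Z, mul(SZ, SSZ))))))))
  [21] S(S(S(S(add(Z, mul(add(Z, add(Z, SZ)), add(Z, mul(SZ, SSZ))))))))
  [22] S(S(S(S(mul(add(Z, add(Z, SZ)), add(Z, mul(SZ, SSZ)))))))
  [23] S(S(S(S(mul(add(Z, SZ), add(Z, mul(SZ, SSZ)))))))
  [24] S(S(S(S(mul(SZ, add(Z, mul(SZ, SSZ)))))))
  [25] S(S(S(S(add(add(Z, mul(SZ, SSZ)), mul(Z, add(Z, mul(SZ, SSZ))))))))
  [26] S(S(S(S(add(mul(SZ, SSZ), mul(Z, add(Z, mul(SZ, SSZ))))))))
  [27] S(S(S(S(add(add(SSZ, mul(Z, SSZ)), mul(Z, add(Z, mul(SZ, SSZ))))))))
  [28] S(S(S(S(add(S(add(SZ, mul(Z, SSZ))), mul(Z, add(Z, mul(SZ, SSZ))))))))
  [29] S(S(S(S(S(add(add(SZ, mul(Z, SSZ)), mul(Z, add(Z, mul(SZ, SSZ)))))))))
  [30] S(S(S(S(S(add(S(add(Z, mul(Z, SSZ))), mul(Z, add(Z, mul(SZ, SSZ)))))))))
  [31] S(S(S(S(S(S(add(add(Z, mul(Z, SSZ)), mul(Z, add(Z, mul(SZ, SSZ))))))))))
  [32] S(S(S(S(S(S(add(mul(Z, SSZ), mul(Z, add(Z, mul(SZ, SSZ))))))))))
  [33] S(S(S(S(S(S(add(Z, mul(Z, add(Z, mul(SZ, SSZ))))))))))
  [34] S(S(S(S(S(S(mul(Z, add(Z, mul(SZ, SSZ)))))))))
  [35] S^6(Z)

Term B:
  start: mul(add(SZ, Z), add(SSSZ, Z))
  [1] mul(S(add(Z, Z)), add(SSSZ, Z))
  [2] add(add(SSSZ, Z), mul(add(Z, Z), add(SSSZ, Z)))
  [3] add(S(add(SSZ, Z)), mul(add(Z, Z), add(SSSZ, Z)))
  [4] S(add(add(SSZ, Z), mul(add(Z, Z), add(SSSZ, Z))))
  [5] S(add(S(add(SZ, Z)), mul(add(Z, Z), add(SSSZ, Z))))
  [6] S(S(add(add(SZ, Z), mul(add(Z, Z), add(SSSZ, Z)))))
  [7] S(S(add(S(add(Z, Z)), mul(add(Z, Z), add(SSSZ, Z)))))
  [8] S(S(S(add(add(Z, Z), mul(add(Z, Z), add(SSSZ, Z))))))
  [9] S(S(S(add(Z, mul(add(Z, Z), add(SSSZ, Z))))))
  [10] S(S(S(mul(add(Z, Z), add(SSSZ, Z)))))
  [11] S(S(S(mul(Z, add(SSSZ, Z)))))
  [12] SSSZ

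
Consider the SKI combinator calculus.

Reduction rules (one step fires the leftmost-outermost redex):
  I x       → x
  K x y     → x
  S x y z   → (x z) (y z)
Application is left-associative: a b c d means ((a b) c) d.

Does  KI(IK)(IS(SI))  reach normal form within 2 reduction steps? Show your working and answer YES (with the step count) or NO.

  start: KI(IK)(IS(SI))
  →1  I(IS(SI))
  →2  IS(SI)

Answer: NO — after 2 steps the term is IS(SI), not yet normal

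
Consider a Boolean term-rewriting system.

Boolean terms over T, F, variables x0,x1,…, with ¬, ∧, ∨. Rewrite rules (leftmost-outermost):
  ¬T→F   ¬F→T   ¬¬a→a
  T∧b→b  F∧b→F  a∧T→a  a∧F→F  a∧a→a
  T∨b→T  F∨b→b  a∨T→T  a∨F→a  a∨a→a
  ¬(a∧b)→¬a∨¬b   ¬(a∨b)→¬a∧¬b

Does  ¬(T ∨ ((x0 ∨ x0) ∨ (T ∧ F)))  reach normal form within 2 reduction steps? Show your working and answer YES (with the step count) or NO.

  start: ¬(T ∨ ((x0 ∨ x0) ∨ (T ∧ F)))
  [1] ¬T ∧ ¬((x0 ∨ x0) ∨ (T ∧ F))
  [2] F ∧ ¬((x0 ∨ x0) ∨ (T ∧ F))

Answer: NO — after 2 steps the term is F ∧ ¬((x0 ∨ x0) ∨ (T ∧ F)), not yet normal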